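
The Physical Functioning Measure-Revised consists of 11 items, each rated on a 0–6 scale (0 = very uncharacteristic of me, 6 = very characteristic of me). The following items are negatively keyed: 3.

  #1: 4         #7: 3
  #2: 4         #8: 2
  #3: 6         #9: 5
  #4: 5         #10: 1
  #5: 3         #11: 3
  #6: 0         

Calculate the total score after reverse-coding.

Raw sum = 36. Negatively keyed items: 3; their raw sum = 6.
Each reversal replaces raw with 6 − raw, changing the total by 6 − 2·raw per item.
Total = 36 + 1·6 − 2·6 = 36 + 6 − 12 = 30

30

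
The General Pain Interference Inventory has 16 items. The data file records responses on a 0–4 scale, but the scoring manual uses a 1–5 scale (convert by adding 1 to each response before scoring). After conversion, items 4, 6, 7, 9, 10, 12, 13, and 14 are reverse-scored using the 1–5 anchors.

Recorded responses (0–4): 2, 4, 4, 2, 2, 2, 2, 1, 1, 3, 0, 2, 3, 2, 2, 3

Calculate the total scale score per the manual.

49

Convert to 1–5: 3, 5, 5, 3, 3, 3, 3, 2, 2, 4, 1, 3, 4, 3, 3, 4
Reverse-coded (reverse-coded value = 6 − response):
  item 4: 6 − 3 = 3
  item 6: 6 − 3 = 3
  item 7: 6 − 3 = 3
  item 9: 6 − 2 = 4
  item 10: 6 − 4 = 2
  item 12: 6 − 3 = 3
  item 13: 6 − 4 = 2
  item 14: 6 − 3 = 3
Scored: 3, 5, 5, 3, 3, 3, 3, 2, 4, 2, 1, 3, 2, 3, 3, 4
Total = 49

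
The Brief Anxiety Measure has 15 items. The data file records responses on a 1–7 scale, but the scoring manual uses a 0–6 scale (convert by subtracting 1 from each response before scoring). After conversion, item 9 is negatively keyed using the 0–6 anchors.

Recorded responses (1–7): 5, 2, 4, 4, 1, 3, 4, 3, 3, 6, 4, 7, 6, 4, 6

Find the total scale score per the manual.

Convert to 0–6: 4, 1, 3, 3, 0, 2, 3, 2, 2, 5, 3, 6, 5, 3, 5
Reverse-coded (on a 0–6 scale, reversed = 6 − raw):
  item 9: 6 − 2 = 4
Scored: 4, 1, 3, 3, 0, 2, 3, 2, 4, 5, 3, 6, 5, 3, 5
Total = 49

49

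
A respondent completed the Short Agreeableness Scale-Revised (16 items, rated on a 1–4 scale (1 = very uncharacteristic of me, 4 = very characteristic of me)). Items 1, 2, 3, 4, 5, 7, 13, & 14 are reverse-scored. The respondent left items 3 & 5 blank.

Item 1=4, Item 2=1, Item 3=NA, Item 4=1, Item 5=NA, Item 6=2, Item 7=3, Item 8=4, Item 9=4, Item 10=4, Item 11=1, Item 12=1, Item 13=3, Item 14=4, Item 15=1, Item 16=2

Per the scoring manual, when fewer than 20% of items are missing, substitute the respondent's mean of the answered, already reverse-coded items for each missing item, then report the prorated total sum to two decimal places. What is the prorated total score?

Reverse-coded (reverse-coded value = 5 − response):
  item 1: 5 − 4 = 1
  item 2: 5 − 1 = 4
  item 4: 5 − 1 = 4
  item 7: 5 − 3 = 2
  item 13: 5 − 3 = 2
  item 14: 5 − 4 = 1
Completed scored items (14 of 16): 1, 4, 4, 2, 2, 4, 4, 4, 1, 1, 2, 1, 1, 2; sum = 33.
Person mean = 33 / 14 ≈ 2.3571
Prorated total = (33 / 14) × 16 = 37.71 (to 2 dp)

37.71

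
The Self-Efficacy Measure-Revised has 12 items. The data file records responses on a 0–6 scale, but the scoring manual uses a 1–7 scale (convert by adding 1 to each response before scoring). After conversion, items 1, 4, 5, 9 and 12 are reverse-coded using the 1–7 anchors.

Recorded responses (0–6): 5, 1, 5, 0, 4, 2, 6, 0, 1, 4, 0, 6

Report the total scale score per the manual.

Convert to 1–7: 6, 2, 6, 1, 5, 3, 7, 1, 2, 5, 1, 7
Reverse-coded (reverse-coded value = 8 − response):
  item 1: 8 − 6 = 2
  item 4: 8 − 1 = 7
  item 5: 8 − 5 = 3
  item 9: 8 − 2 = 6
  item 12: 8 − 7 = 1
Scored: 2, 2, 6, 7, 3, 3, 7, 1, 6, 5, 1, 1
Total = 44

44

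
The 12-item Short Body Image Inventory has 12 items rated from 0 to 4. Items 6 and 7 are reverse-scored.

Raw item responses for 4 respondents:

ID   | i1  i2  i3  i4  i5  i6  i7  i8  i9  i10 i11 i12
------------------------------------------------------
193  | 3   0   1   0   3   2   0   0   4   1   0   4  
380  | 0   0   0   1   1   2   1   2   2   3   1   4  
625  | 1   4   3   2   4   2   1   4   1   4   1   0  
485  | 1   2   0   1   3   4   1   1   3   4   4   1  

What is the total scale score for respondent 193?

22

Respondent 193 raw: 3, 0, 1, 0, 3, 2, 0, 0, 4, 1, 0, 4.
Reverse-coded (reversed = (0+4) − raw = 4 − raw):
  item 1: 3
  item 2: 0
  item 3: 1
  item 4: 0
  item 5: 3
  item 6: 4 − 2 = 2
  item 7: 4 − 0 = 4
  item 8: 0
  item 9: 4
  item 10: 1
  item 11: 0
  item 12: 4
Sum = 3 + 0 + 1 + 0 + 3 + 2 + 4 + 0 + 4 + 1 + 0 + 4 = 22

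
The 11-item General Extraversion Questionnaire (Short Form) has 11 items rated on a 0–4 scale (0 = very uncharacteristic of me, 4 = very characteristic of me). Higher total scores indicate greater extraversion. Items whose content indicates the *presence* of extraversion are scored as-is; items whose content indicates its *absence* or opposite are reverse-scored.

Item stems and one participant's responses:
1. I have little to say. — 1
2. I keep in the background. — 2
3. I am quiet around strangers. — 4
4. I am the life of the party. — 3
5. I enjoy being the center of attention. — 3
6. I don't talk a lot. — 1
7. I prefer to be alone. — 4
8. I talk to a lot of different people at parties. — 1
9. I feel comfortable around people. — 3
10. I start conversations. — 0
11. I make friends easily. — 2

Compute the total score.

20

Items 1, 2, 3, 6, 7 describe the absence/opposite of extraversion → reverse-score.
on a 0–4 scale, reversed = 4 − raw.
  item 1: 4 − 1 = 3
  item 2: 4 − 2 = 2
  item 3: 4 − 4 = 0
  item 4: 3
  item 5: 3
  item 6: 4 − 1 = 3
  item 7: 4 − 4 = 0
  item 8: 1
  item 9: 3
  item 10: 0
  item 11: 2
Total = 3 + 2 + 0 + 3 + 3 + 3 + 0 + 1 + 3 + 0 + 2 = 20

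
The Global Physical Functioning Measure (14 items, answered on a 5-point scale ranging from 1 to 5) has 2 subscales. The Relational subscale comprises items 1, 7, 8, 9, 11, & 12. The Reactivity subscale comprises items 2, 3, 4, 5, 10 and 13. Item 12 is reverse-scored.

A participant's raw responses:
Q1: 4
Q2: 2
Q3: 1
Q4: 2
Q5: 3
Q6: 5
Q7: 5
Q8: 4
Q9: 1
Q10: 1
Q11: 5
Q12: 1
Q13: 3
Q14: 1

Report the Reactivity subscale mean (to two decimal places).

Reactivity items: 2, 3, 4, 5, 10, 13.
  item 2: 2
  item 3: 1
  item 4: 2
  item 5: 3
  item 10: 1
  item 13: 3
Sum = 2 + 1 + 2 + 3 + 1 + 3 = 12
Mean = 12 / 6 = 2.00

2.00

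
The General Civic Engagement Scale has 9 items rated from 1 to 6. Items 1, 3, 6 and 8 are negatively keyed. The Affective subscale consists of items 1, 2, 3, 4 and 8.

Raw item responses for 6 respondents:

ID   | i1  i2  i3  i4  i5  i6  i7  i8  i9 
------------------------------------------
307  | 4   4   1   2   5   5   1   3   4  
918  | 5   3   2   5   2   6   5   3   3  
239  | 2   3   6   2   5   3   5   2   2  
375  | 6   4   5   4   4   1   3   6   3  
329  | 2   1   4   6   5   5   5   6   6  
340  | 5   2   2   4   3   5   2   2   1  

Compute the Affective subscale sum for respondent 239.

Respondent 239 raw: 2, 3, 6, 2, 5, 3, 5, 2, 2.
Affective items: 1, 2, 3, 4, 8.
Reverse-coded (reversed = (1+6) − raw = 7 − raw):
  item 1: 7 − 2 = 5
  item 2: 3
  item 3: 7 − 6 = 1
  item 4: 2
  item 8: 7 − 2 = 5
Sum = 5 + 3 + 1 + 2 + 5 = 16

16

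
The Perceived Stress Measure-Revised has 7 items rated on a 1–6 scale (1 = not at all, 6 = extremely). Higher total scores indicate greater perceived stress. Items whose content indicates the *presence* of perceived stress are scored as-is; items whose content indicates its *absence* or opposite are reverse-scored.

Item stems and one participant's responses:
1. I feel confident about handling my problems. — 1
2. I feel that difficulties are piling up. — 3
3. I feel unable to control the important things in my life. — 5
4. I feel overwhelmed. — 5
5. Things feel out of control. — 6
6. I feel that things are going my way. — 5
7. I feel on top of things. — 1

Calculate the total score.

Items 1, 6, 7 describe the absence/opposite of perceived stress → reverse-score.
reversed = (1+6) − raw = 7 − raw.
  item 1: 7 − 1 = 6
  item 2: 3
  item 3: 5
  item 4: 5
  item 5: 6
  item 6: 7 − 5 = 2
  item 7: 7 − 1 = 6
Total = 6 + 3 + 5 + 5 + 6 + 2 + 6 = 33

33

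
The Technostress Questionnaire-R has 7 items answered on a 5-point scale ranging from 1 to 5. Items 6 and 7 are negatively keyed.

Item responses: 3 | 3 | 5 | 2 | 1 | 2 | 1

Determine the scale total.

23

Reverse-coded items (reverse-coded value = 6 − response):
  item 6: 6 − 2 = 4
  item 7: 6 − 1 = 5
After reverse-coding: 3, 3, 5, 2, 1, 4, 5
Total = 3 + 3 + 5 + 2 + 1 + 4 + 5 = 23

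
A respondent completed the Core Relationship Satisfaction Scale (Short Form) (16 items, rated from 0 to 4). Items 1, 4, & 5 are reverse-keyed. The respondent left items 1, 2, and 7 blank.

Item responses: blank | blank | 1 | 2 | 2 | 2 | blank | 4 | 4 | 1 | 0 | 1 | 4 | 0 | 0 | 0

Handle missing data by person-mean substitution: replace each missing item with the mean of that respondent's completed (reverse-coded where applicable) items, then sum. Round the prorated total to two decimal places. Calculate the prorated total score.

Reverse-coded (on a 0–4 scale, reversed = 4 − raw):
  item 4: 4 − 2 = 2
  item 5: 4 − 2 = 2
Completed scored items (13 of 16): 1, 2, 2, 2, 4, 4, 1, 0, 1, 4, 0, 0, 0; sum = 21.
Person mean = 21 / 13 ≈ 1.6154
Prorated total = (21 / 13) × 16 = 25.85 (to 2 dp)

25.85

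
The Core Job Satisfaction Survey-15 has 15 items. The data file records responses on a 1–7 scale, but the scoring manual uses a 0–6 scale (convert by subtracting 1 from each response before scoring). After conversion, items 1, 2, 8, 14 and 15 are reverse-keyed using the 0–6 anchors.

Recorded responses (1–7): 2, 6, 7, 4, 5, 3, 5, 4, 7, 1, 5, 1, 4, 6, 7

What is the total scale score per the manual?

Convert to 0–6: 1, 5, 6, 3, 4, 2, 4, 3, 6, 0, 4, 0, 3, 5, 6
Reverse-coded (reverse-coded value = 6 − response):
  item 1: 6 − 1 = 5
  item 2: 6 − 5 = 1
  item 8: 6 − 3 = 3
  item 14: 6 − 5 = 1
  item 15: 6 − 6 = 0
Scored: 5, 1, 6, 3, 4, 2, 4, 3, 6, 0, 4, 0, 3, 1, 0
Total = 42

42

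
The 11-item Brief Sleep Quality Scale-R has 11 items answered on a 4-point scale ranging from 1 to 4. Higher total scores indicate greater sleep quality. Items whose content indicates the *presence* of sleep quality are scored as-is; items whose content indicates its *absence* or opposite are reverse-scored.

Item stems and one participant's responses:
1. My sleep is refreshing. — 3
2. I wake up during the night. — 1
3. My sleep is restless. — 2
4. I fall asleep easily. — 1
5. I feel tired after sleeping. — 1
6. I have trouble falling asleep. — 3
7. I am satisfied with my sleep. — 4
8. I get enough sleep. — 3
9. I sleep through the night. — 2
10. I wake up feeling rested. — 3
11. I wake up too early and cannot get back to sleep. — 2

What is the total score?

Items 2, 3, 5, 6, 11 describe the absence/opposite of sleep quality → reverse-score.
on a 1–4 scale, reversed = 5 − raw.
  item 1: 3
  item 2: 5 − 1 = 4
  item 3: 5 − 2 = 3
  item 4: 1
  item 5: 5 − 1 = 4
  item 6: 5 − 3 = 2
  item 7: 4
  item 8: 3
  item 9: 2
  item 10: 3
  item 11: 5 − 2 = 3
Total = 3 + 4 + 3 + 1 + 4 + 2 + 4 + 3 + 2 + 3 + 3 = 32

32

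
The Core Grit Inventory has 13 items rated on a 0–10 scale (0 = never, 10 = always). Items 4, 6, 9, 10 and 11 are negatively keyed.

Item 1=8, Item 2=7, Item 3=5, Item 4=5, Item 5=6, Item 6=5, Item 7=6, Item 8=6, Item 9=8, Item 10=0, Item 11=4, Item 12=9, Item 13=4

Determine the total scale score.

79

Apply reverse scoring (reverse-coded value = 10 − response):
  item 4: 10 − 5 = 5
  item 6: 10 − 5 = 5
  item 9: 10 − 8 = 2
  item 10: 10 − 0 = 10
  item 11: 10 − 4 = 6
Scored items: 8, 7, 5, 5, 6, 5, 6, 6, 2, 10, 6, 9, 4
Total = 8 + 7 + 5 + 5 + 6 + 5 + 6 + 6 + 2 + 10 + 6 + 9 + 4 = 79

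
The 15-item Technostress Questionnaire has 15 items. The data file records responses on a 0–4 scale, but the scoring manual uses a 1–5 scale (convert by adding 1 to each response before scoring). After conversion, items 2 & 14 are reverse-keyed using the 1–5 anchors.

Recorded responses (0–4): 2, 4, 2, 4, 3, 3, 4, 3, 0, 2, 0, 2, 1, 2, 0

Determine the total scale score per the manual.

43

Convert to 1–5: 3, 5, 3, 5, 4, 4, 5, 4, 1, 3, 1, 3, 2, 3, 1
Reverse-coded (on a 1–5 scale, reversed = 6 − raw):
  item 2: 6 − 5 = 1
  item 14: 6 − 3 = 3
Scored: 3, 1, 3, 5, 4, 4, 5, 4, 1, 3, 1, 3, 2, 3, 1
Total = 43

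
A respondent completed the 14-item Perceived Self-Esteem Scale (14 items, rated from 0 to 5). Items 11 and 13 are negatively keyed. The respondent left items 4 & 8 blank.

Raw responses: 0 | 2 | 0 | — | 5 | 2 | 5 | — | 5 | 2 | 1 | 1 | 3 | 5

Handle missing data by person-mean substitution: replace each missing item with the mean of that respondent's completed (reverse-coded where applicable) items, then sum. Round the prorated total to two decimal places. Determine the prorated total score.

38.50

Reverse-coded (on a 0–5 scale, reversed = 5 − raw):
  item 11: 5 − 1 = 4
  item 13: 5 − 3 = 2
Completed scored items (12 of 14): 0, 2, 0, 5, 2, 5, 5, 2, 4, 1, 2, 5; sum = 33.
Person mean = 33 / 12 ≈ 2.7500
Prorated total = (33 / 12) × 14 = 38.50 (to 2 dp)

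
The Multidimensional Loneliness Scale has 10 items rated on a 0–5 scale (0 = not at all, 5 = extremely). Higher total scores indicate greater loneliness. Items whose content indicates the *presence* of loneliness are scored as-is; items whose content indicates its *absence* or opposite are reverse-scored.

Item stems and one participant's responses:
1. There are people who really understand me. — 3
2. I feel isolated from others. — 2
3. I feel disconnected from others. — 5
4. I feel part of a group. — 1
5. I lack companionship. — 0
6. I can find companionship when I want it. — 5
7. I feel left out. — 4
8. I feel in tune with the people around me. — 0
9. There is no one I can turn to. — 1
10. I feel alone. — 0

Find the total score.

Items 1, 4, 6, 8 describe the absence/opposite of loneliness → reverse-score.
reverse-coded value = 5 − response.
  item 1: 5 − 3 = 2
  item 2: 2
  item 3: 5
  item 4: 5 − 1 = 4
  item 5: 0
  item 6: 5 − 5 = 0
  item 7: 4
  item 8: 5 − 0 = 5
  item 9: 1
  item 10: 0
Total = 2 + 2 + 5 + 4 + 0 + 0 + 4 + 5 + 1 + 0 = 23

23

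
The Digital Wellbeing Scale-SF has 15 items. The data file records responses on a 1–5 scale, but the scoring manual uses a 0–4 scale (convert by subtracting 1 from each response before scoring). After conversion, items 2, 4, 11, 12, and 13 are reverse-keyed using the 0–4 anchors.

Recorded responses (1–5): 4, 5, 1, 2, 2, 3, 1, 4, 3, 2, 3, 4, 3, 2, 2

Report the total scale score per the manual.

Convert to 0–4: 3, 4, 0, 1, 1, 2, 0, 3, 2, 1, 2, 3, 2, 1, 1
Reverse-coded (reversed = (0+4) − raw = 4 − raw):
  item 2: 4 − 4 = 0
  item 4: 4 − 1 = 3
  item 11: 4 − 2 = 2
  item 12: 4 − 3 = 1
  item 13: 4 − 2 = 2
Scored: 3, 0, 0, 3, 1, 2, 0, 3, 2, 1, 2, 1, 2, 1, 1
Total = 22

22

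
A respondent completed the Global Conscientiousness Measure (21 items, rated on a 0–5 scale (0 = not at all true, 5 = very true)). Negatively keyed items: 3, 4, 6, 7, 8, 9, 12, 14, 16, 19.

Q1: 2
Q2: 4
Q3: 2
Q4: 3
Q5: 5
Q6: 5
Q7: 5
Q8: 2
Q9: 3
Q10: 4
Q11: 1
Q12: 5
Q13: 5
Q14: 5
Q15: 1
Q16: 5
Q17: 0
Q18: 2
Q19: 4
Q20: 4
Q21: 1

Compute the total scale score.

40

Reversing items 3, 4, 6, 7, 8, 9, 12, 14, 16, & 19 with 5 − raw:
Total = 2 + 4 + (5−2) + (5−3) + 5 + (5−5) + (5−5) + (5−2) + (5−3) + 4 + 1 + (5−5) + 5 + (5−5) + 1 + (5−5) + 0 + 2 + (5−4) + 4 + 1
      = 2 + 4 + 3 + 2 + 5 + 0 + 0 + 3 + 2 + 4 + 1 + 0 + 5 + 0 + 1 + 0 + 0 + 2 + 1 + 4 + 1 = 40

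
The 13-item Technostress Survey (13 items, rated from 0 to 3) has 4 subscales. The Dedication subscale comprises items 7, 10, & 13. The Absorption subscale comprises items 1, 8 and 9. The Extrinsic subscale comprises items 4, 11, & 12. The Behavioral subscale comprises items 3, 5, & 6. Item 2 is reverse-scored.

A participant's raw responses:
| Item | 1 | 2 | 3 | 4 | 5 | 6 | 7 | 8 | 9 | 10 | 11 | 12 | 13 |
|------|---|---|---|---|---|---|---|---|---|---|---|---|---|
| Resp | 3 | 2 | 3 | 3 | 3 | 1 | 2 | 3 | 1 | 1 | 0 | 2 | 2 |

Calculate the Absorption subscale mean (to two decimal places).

Absorption items: 1, 8, 9.
  item 1: 3
  item 8: 3
  item 9: 1
Sum = 3 + 3 + 1 = 7
Mean = 7 / 3 = 2.33

2.33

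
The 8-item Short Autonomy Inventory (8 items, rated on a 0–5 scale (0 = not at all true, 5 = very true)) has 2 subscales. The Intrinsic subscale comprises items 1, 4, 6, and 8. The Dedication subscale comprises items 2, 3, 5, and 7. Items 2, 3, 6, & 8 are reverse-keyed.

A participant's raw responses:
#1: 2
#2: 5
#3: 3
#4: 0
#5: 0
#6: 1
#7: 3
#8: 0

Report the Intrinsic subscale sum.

Intrinsic items: 1, 4, 6, 8.
Of these, items 6 & 8 are reverse-keyed; reversed = (0+5) − raw = 5 − raw.
  item 1: 2
  item 4: 0
  item 6: 5 − 1 = 4
  item 8: 5 − 0 = 5
Sum = 2 + 0 + 4 + 5 = 11

11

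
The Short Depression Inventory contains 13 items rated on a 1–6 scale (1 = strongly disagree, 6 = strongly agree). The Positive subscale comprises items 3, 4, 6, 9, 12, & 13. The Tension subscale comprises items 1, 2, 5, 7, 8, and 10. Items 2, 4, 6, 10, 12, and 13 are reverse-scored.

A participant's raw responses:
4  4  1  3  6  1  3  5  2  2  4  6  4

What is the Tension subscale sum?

26

Tension items: 1, 2, 5, 7, 8, 10.
Of these, items 2 and 10 are reverse-scored; reverse-coded value = 7 − response.
  item 1: 4
  item 2: 7 − 4 = 3
  item 5: 6
  item 7: 3
  item 8: 5
  item 10: 7 − 2 = 5
Sum = 4 + 3 + 6 + 3 + 5 + 5 = 26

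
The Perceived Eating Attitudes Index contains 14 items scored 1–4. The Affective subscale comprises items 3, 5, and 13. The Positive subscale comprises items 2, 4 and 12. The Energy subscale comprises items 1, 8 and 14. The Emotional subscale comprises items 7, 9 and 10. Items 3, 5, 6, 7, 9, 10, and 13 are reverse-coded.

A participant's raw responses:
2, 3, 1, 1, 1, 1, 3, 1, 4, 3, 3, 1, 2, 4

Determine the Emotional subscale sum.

5

Emotional items: 7, 9, 10.
Of these, items 7, 9, & 10 are reverse-coded; reversed = (1+4) − raw = 5 − raw.
  item 7: 5 − 3 = 2
  item 9: 5 − 4 = 1
  item 10: 5 − 3 = 2
Sum = 2 + 1 + 2 = 5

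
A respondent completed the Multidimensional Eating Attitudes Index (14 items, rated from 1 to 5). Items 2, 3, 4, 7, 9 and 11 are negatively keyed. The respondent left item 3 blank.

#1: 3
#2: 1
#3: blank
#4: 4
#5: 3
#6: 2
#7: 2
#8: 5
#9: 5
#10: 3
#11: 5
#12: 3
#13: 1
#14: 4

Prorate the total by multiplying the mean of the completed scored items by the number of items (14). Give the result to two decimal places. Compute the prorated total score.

Reverse-coded (reversed = (1+5) − raw = 6 − raw):
  item 2: 6 − 1 = 5
  item 4: 6 − 4 = 2
  item 7: 6 − 2 = 4
  item 9: 6 − 5 = 1
  item 11: 6 − 5 = 1
Completed scored items (13 of 14): 3, 5, 2, 3, 2, 4, 5, 1, 3, 1, 3, 1, 4; sum = 37.
Person mean = 37 / 13 ≈ 2.8462
Prorated total = (37 / 13) × 14 = 39.85 (to 2 dp)

39.85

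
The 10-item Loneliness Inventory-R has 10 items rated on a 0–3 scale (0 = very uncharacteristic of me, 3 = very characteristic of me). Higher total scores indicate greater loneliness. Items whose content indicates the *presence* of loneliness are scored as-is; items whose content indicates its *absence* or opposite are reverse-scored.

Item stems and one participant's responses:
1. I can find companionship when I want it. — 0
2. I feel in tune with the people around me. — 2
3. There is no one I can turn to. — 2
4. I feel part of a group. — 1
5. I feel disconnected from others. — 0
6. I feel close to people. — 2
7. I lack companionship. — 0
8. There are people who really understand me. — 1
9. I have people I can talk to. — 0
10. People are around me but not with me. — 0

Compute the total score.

14

Items 1, 2, 4, 6, 8, 9 describe the absence/opposite of loneliness → reverse-score.
on a 0–3 scale, reversed = 3 − raw.
  item 1: 3 − 0 = 3
  item 2: 3 − 2 = 1
  item 3: 2
  item 4: 3 − 1 = 2
  item 5: 0
  item 6: 3 − 2 = 1
  item 7: 0
  item 8: 3 − 1 = 2
  item 9: 3 − 0 = 3
  item 10: 0
Total = 3 + 1 + 2 + 2 + 0 + 1 + 0 + 2 + 3 + 0 = 14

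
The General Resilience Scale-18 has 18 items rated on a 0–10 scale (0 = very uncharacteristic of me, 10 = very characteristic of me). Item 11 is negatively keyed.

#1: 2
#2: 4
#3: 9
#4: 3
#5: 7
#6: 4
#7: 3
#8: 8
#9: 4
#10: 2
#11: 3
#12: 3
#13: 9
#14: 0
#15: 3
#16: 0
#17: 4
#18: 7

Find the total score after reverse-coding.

79

Raw sum = 75. Negatively keyed items: 11; their raw sum = 3.
Each reversal replaces raw with 10 − raw, changing the total by 10 − 2·raw per item.
Total = 75 + 1·10 − 2·3 = 75 + 10 − 6 = 79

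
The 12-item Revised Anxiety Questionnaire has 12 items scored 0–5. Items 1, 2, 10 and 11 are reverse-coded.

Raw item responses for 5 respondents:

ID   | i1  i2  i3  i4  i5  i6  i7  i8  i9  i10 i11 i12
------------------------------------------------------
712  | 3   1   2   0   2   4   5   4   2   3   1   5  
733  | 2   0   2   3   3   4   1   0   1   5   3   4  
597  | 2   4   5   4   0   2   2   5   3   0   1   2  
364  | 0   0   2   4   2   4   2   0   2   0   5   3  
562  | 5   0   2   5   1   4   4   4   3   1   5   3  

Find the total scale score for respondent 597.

36

Respondent 597 raw: 2, 4, 5, 4, 0, 2, 2, 5, 3, 0, 1, 2.
Reverse-coded (on a 0–5 scale, reversed = 5 − raw):
  item 1: 5 − 2 = 3
  item 2: 5 − 4 = 1
  item 3: 5
  item 4: 4
  item 5: 0
  item 6: 2
  item 7: 2
  item 8: 5
  item 9: 3
  item 10: 5 − 0 = 5
  item 11: 5 − 1 = 4
  item 12: 2
Sum = 3 + 1 + 5 + 4 + 0 + 2 + 2 + 5 + 3 + 5 + 4 + 2 = 36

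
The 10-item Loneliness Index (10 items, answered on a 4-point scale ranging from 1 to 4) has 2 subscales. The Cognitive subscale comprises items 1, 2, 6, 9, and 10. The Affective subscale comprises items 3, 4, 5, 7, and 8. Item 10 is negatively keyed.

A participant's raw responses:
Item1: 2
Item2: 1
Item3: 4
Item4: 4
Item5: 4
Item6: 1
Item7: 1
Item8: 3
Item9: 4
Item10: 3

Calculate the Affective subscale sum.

Affective items: 3, 4, 5, 7, 8.
  item 3: 4
  item 4: 4
  item 5: 4
  item 7: 1
  item 8: 3
Sum = 4 + 4 + 4 + 1 + 3 = 16

16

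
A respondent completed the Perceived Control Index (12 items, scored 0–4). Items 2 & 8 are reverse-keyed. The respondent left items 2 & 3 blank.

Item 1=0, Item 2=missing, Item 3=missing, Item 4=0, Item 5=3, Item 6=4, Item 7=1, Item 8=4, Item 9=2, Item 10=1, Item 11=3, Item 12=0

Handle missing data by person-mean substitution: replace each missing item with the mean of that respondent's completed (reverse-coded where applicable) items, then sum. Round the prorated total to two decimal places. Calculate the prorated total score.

Reverse-coded (on a 0–4 scale, reversed = 4 − raw):
  item 8: 4 − 4 = 0
Completed scored items (10 of 12): 0, 0, 3, 4, 1, 0, 2, 1, 3, 0; sum = 14.
Person mean = 14 / 10 ≈ 1.4000
Prorated total = (14 / 10) × 12 = 16.80 (to 2 dp)

16.80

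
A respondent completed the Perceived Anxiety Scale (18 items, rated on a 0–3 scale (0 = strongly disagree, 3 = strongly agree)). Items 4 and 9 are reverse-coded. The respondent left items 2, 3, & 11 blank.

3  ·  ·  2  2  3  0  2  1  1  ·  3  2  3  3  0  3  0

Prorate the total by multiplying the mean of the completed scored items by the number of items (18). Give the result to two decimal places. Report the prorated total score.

33.60

Reverse-coded (on a 0–3 scale, reversed = 3 − raw):
  item 4: 3 − 2 = 1
  item 9: 3 − 1 = 2
Completed scored items (15 of 18): 3, 1, 2, 3, 0, 2, 2, 1, 3, 2, 3, 3, 0, 3, 0; sum = 28.
Person mean = 28 / 15 ≈ 1.8667
Prorated total = (28 / 15) × 18 = 33.60 (to 2 dp)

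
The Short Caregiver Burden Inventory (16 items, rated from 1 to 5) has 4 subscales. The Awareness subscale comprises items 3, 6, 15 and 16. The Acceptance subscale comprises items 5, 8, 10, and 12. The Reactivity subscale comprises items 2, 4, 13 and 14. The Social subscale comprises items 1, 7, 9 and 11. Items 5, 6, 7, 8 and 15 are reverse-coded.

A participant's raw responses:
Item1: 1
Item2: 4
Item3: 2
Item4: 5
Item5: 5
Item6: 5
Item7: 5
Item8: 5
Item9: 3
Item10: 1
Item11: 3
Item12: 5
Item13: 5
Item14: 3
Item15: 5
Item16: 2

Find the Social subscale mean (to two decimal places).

Social items: 1, 7, 9, 11.
Of these, item 7 is reverse-coded; on a 1–5 scale, reversed = 6 − raw.
  item 1: 1
  item 7: 6 − 5 = 1
  item 9: 3
  item 11: 3
Sum = 1 + 1 + 3 + 3 = 8
Mean = 8 / 4 = 2.00

2.00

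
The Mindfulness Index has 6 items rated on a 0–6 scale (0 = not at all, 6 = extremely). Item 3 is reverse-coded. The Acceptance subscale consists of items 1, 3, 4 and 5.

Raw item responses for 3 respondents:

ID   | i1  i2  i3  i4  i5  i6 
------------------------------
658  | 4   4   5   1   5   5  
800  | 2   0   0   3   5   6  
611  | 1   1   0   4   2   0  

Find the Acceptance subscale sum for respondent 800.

Respondent 800 raw: 2, 0, 0, 3, 5, 6.
Acceptance items: 1, 3, 4, 5.
Reverse-coded (reverse-coded value = 6 − response):
  item 1: 2
  item 3: 6 − 0 = 6
  item 4: 3
  item 5: 5
Sum = 2 + 6 + 3 + 5 = 16

16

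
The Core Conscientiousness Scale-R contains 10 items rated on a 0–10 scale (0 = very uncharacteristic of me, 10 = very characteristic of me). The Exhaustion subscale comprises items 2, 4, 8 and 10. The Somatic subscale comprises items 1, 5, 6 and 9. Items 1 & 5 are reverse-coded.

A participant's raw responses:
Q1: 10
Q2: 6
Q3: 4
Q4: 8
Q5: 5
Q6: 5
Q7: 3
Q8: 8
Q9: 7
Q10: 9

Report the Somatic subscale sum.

Somatic items: 1, 5, 6, 9.
Of these, items 1 & 5 are reverse-coded; reversed = (0+10) − raw = 10 − raw.
  item 1: 10 − 10 = 0
  item 5: 10 − 5 = 5
  item 6: 5
  item 9: 7
Sum = 0 + 5 + 5 + 7 = 17

17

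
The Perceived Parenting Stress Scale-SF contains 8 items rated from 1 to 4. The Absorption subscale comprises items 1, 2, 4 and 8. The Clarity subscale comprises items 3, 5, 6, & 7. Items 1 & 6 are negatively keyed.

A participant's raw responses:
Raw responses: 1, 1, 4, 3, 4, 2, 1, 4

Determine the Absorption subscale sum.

12

Absorption items: 1, 2, 4, 8.
Of these, item 1 is negatively keyed; reverse-coded value = 5 − response.
  item 1: 5 − 1 = 4
  item 2: 1
  item 4: 3
  item 8: 4
Sum = 4 + 1 + 3 + 4 = 12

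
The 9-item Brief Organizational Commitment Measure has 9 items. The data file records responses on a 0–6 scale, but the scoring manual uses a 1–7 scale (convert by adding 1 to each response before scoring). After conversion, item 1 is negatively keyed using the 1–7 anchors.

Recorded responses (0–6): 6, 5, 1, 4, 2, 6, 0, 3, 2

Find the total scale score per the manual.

32

Convert to 1–7: 7, 6, 2, 5, 3, 7, 1, 4, 3
Reverse-coded (reverse-coded value = 8 − response):
  item 1: 8 − 7 = 1
Scored: 1, 6, 2, 5, 3, 7, 1, 4, 3
Total = 32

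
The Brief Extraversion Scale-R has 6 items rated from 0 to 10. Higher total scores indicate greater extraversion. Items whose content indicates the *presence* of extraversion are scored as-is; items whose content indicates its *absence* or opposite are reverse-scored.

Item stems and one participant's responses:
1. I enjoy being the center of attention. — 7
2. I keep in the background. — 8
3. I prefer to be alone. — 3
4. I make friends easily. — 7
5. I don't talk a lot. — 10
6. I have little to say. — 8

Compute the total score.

25

Items 2, 3, 5, 6 describe the absence/opposite of extraversion → reverse-score.
reversed = (0+10) − raw = 10 − raw.
  item 1: 7
  item 2: 10 − 8 = 2
  item 3: 10 − 3 = 7
  item 4: 7
  item 5: 10 − 10 = 0
  item 6: 10 − 8 = 2
Total = 7 + 2 + 7 + 7 + 0 + 2 = 25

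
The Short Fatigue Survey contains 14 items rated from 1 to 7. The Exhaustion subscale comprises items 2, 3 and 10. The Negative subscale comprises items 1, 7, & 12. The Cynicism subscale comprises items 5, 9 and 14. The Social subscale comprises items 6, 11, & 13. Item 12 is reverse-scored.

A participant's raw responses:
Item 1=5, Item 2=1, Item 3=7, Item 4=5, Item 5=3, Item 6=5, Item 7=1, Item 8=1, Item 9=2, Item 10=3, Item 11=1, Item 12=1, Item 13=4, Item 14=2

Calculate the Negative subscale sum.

13

Negative items: 1, 7, 12.
Of these, item 12 is reverse-scored; reverse-coded value = 8 − response.
  item 1: 5
  item 7: 1
  item 12: 8 − 1 = 7
Sum = 5 + 1 + 7 = 13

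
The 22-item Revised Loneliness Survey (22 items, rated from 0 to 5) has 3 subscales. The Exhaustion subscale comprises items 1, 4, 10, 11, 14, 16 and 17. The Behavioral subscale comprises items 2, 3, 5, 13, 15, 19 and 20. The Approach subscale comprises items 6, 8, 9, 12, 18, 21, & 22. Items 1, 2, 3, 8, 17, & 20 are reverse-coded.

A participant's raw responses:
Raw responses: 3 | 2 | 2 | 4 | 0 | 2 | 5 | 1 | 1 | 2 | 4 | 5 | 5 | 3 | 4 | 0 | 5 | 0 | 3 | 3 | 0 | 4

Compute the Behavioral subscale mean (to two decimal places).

2.86

Behavioral items: 2, 3, 5, 13, 15, 19, 20.
Of these, items 2, 3, & 20 are reverse-coded; reversed = (0+5) − raw = 5 − raw.
  item 2: 5 − 2 = 3
  item 3: 5 − 2 = 3
  item 5: 0
  item 13: 5
  item 15: 4
  item 19: 3
  item 20: 5 − 3 = 2
Sum = 3 + 3 + 0 + 5 + 4 + 3 + 2 = 20
Mean = 20 / 7 = 2.86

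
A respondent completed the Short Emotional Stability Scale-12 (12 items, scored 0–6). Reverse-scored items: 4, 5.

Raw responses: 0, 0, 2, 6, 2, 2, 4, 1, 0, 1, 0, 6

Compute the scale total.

Raw sum = 24. Reverse-scored items: 4, 5; their raw sum = 8.
Each reversal replaces raw with 6 − raw, changing the total by 6 − 2·raw per item.
Total = 24 + 2·6 − 2·8 = 24 + 12 − 16 = 20

20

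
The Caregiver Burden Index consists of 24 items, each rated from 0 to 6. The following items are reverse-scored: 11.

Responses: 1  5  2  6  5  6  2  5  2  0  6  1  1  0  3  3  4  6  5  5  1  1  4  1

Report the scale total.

Raw sum = 75. Reverse-scored items: 11; their raw sum = 6.
Each reversal replaces raw with 6 − raw, changing the total by 6 − 2·raw per item.
Total = 75 + 1·6 − 2·6 = 75 + 6 − 12 = 69

69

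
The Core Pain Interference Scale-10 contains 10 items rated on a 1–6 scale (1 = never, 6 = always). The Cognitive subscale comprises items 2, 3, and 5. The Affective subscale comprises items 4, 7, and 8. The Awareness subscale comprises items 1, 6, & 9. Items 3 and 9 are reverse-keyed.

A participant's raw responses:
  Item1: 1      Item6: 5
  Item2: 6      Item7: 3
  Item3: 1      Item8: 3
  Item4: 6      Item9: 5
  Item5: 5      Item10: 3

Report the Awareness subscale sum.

8

Awareness items: 1, 6, 9.
Of these, item 9 is reverse-keyed; on a 1–6 scale, reversed = 7 − raw.
  item 1: 1
  item 6: 5
  item 9: 7 − 5 = 2
Sum = 1 + 5 + 2 = 8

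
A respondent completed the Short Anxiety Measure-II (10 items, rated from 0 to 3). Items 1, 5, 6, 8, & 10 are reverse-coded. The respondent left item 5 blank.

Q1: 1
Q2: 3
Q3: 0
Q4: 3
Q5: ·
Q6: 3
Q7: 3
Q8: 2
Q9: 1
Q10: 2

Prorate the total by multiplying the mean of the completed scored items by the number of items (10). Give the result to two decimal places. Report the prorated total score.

Reverse-coded (on a 0–3 scale, reversed = 3 − raw):
  item 1: 3 − 1 = 2
  item 6: 3 − 3 = 0
  item 8: 3 − 2 = 1
  item 10: 3 − 2 = 1
Completed scored items (9 of 10): 2, 3, 0, 3, 0, 3, 1, 1, 1; sum = 14.
Person mean = 14 / 9 ≈ 1.5556
Prorated total = (14 / 9) × 10 = 15.56 (to 2 dp)

15.56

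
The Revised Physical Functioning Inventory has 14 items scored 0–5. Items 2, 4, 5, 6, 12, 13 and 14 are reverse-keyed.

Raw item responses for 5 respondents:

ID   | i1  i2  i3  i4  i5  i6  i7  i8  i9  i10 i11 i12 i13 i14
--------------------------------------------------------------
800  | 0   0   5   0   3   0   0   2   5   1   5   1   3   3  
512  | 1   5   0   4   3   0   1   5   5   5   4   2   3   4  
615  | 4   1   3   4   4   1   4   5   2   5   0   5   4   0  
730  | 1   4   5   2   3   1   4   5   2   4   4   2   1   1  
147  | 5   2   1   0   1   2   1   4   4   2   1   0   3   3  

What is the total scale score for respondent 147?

Respondent 147 raw: 5, 2, 1, 0, 1, 2, 1, 4, 4, 2, 1, 0, 3, 3.
Reverse-coded (reversed = (0+5) − raw = 5 − raw):
  item 1: 5
  item 2: 5 − 2 = 3
  item 3: 1
  item 4: 5 − 0 = 5
  item 5: 5 − 1 = 4
  item 6: 5 − 2 = 3
  item 7: 1
  item 8: 4
  item 9: 4
  item 10: 2
  item 11: 1
  item 12: 5 − 0 = 5
  item 13: 5 − 3 = 2
  item 14: 5 − 3 = 2
Sum = 5 + 3 + 1 + 5 + 4 + 3 + 1 + 4 + 4 + 2 + 1 + 5 + 2 + 2 = 42

42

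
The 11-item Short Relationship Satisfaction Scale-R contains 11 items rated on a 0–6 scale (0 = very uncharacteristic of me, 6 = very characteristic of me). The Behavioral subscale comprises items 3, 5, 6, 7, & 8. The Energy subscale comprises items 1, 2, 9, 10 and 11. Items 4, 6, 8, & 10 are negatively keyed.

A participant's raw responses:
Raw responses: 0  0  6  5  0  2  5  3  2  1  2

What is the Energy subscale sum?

Energy items: 1, 2, 9, 10, 11.
Of these, item 10 is negatively keyed; reverse-coded value = 6 − response.
  item 1: 0
  item 2: 0
  item 9: 2
  item 10: 6 − 1 = 5
  item 11: 2
Sum = 0 + 0 + 2 + 5 + 2 = 9

9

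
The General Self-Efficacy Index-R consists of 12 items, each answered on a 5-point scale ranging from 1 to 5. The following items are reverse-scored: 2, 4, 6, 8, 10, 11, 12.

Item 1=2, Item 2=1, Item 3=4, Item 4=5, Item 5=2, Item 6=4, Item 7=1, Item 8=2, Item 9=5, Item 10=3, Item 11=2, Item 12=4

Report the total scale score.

Reverse-coded items (reverse-coded value = 6 − response):
  item 2: 6 − 1 = 5
  item 4: 6 − 5 = 1
  item 6: 6 − 4 = 2
  item 8: 6 − 2 = 4
  item 10: 6 − 3 = 3
  item 11: 6 − 2 = 4
  item 12: 6 − 4 = 2
After reverse-coding: 2, 5, 4, 1, 2, 2, 1, 4, 5, 3, 4, 2
Total = 2 + 5 + 4 + 1 + 2 + 2 + 1 + 4 + 5 + 3 + 4 + 2 = 35

35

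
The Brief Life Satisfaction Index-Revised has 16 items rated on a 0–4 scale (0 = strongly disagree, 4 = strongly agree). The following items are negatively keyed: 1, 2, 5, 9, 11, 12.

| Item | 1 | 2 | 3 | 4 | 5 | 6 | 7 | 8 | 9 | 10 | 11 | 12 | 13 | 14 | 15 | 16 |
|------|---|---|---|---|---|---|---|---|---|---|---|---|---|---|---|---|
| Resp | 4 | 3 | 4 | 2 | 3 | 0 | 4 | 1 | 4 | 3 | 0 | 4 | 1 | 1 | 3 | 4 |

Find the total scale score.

Reverse-coded items (on a 0–4 scale, reversed = 4 − raw):
  item 1: 4 − 4 = 0
  item 2: 4 − 3 = 1
  item 5: 4 − 3 = 1
  item 9: 4 − 4 = 0
  item 11: 4 − 0 = 4
  item 12: 4 − 4 = 0
Scored responses: 0, 1, 4, 2, 1, 0, 4, 1, 0, 3, 4, 0, 1, 1, 3, 4
Total = 0 + 1 + 4 + 2 + 1 + 0 + 4 + 1 + 0 + 3 + 4 + 0 + 1 + 1 + 3 + 4 = 29

29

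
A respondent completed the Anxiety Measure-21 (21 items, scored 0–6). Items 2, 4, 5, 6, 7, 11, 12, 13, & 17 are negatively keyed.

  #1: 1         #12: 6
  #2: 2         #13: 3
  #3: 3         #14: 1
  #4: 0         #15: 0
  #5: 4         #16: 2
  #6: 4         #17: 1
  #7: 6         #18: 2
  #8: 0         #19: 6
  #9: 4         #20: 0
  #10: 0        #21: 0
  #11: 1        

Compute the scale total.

46

Reverse-coded items (reverse-coded value = 6 − response):
  item 2: 6 − 2 = 4
  item 4: 6 − 0 = 6
  item 5: 6 − 4 = 2
  item 6: 6 − 4 = 2
  item 7: 6 − 6 = 0
  item 11: 6 − 1 = 5
  item 12: 6 − 6 = 0
  item 13: 6 − 3 = 3
  item 17: 6 − 1 = 5
After reverse-coding: 1, 4, 3, 6, 2, 2, 0, 0, 4, 0, 5, 0, 3, 1, 0, 2, 5, 2, 6, 0, 0
Total = 1 + 4 + 3 + 6 + 2 + 2 + 0 + 0 + 4 + 0 + 5 + 0 + 3 + 1 + 0 + 2 + 5 + 2 + 6 + 0 + 0 = 46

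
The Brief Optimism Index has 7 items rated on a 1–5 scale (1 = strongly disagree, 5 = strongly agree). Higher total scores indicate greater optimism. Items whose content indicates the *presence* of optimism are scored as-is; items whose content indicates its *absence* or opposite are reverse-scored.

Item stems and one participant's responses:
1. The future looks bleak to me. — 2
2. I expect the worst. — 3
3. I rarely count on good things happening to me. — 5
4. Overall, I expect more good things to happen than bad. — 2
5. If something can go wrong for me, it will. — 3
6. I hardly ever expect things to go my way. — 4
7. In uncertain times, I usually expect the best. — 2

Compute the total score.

Items 1, 2, 3, 5, 6 describe the absence/opposite of optimism → reverse-score.
on a 1–5 scale, reversed = 6 − raw.
  item 1: 6 − 2 = 4
  item 2: 6 − 3 = 3
  item 3: 6 − 5 = 1
  item 4: 2
  item 5: 6 − 3 = 3
  item 6: 6 − 4 = 2
  item 7: 2
Total = 4 + 3 + 1 + 2 + 3 + 2 + 2 = 17

17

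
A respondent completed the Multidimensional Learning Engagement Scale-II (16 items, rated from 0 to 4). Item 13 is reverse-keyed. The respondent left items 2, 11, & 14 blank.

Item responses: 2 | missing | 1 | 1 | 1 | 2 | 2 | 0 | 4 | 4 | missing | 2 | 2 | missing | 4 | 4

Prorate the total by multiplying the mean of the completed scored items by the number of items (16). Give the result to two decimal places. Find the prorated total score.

Reverse-coded (reversed = (0+4) − raw = 4 − raw):
  item 13: 4 − 2 = 2
Completed scored items (13 of 16): 2, 1, 1, 1, 2, 2, 0, 4, 4, 2, 2, 4, 4; sum = 29.
Person mean = 29 / 13 ≈ 2.2308
Prorated total = (29 / 13) × 16 = 35.69 (to 2 dp)

35.69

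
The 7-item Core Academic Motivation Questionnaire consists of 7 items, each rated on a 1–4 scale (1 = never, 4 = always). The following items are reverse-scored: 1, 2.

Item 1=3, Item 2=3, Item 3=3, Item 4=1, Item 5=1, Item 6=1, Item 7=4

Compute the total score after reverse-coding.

14

Apply reverse scoring (reversed = (1+4) − raw = 5 − raw):
  item 1: 5 − 3 = 2
  item 2: 5 − 3 = 2
Scored responses: 2, 2, 3, 1, 1, 1, 4
Total = 2 + 2 + 3 + 1 + 1 + 1 + 4 = 14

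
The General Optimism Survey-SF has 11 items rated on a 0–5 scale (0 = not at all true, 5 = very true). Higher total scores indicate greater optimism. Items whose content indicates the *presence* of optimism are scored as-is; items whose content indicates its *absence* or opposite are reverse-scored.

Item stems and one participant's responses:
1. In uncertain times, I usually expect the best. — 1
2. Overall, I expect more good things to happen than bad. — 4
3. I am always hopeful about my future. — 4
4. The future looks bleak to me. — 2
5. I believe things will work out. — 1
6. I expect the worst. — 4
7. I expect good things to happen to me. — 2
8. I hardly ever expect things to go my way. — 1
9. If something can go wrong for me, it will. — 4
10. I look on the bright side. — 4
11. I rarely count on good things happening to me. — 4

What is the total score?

26

Items 4, 6, 8, 9, 11 describe the absence/opposite of optimism → reverse-score.
reverse-coded value = 5 − response.
  item 1: 1
  item 2: 4
  item 3: 4
  item 4: 5 − 2 = 3
  item 5: 1
  item 6: 5 − 4 = 1
  item 7: 2
  item 8: 5 − 1 = 4
  item 9: 5 − 4 = 1
  item 10: 4
  item 11: 5 − 4 = 1
Total = 1 + 4 + 4 + 3 + 1 + 1 + 2 + 4 + 1 + 4 + 1 = 26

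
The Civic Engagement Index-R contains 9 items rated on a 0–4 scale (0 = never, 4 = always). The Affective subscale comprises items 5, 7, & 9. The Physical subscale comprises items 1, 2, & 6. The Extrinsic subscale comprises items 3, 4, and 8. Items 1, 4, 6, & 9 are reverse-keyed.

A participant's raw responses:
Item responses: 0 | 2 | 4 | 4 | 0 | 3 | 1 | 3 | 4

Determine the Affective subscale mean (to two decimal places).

0.33

Affective items: 5, 7, 9.
Of these, item 9 is reverse-keyed; on a 0–4 scale, reversed = 4 − raw.
  item 5: 0
  item 7: 1
  item 9: 4 − 4 = 0
Sum = 0 + 1 + 0 = 1
Mean = 1 / 3 = 0.33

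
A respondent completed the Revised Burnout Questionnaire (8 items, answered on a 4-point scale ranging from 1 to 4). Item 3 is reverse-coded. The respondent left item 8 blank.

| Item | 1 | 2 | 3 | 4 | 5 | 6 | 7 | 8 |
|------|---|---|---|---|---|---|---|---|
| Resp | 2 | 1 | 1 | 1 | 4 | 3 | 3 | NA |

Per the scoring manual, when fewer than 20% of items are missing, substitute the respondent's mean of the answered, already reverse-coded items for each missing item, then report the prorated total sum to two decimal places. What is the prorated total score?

20.57

Reverse-coded (reversed = (1+4) − raw = 5 − raw):
  item 3: 5 − 1 = 4
Completed scored items (7 of 8): 2, 1, 4, 1, 4, 3, 3; sum = 18.
Person mean = 18 / 7 ≈ 2.5714
Prorated total = (18 / 7) × 8 = 20.57 (to 2 dp)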